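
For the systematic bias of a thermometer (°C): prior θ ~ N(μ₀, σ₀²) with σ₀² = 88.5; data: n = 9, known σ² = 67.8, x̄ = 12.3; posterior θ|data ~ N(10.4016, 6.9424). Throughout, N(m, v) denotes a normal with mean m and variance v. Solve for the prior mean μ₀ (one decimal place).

With known observation variance, the Normal–Normal posterior has precision τ_n = τ₀ + n/σ² and mean μ_n = (τ₀μ₀ + (n/σ²)x̄)/τ_n.
Here τ₀ = 1/88.5 = 0.011299 and τ_data = 9/67.8 = 0.132743, so τ_n = 0.144042.
Rearranging for μ₀: μ₀ = (μ_n·τ_n − τ_data·x̄)/τ₀ = (10.4016·0.144042 − 0.132743·12.3) / 0.011299 = -0.134472/0.011299 ≈ -11.9.

μ₀ = -11.9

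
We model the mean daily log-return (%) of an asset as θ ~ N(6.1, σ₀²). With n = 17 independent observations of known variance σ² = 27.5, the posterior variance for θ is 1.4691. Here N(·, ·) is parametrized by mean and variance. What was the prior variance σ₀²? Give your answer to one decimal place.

σ₀² = 16.0

Posterior precision equals prior precision plus data precision: 1/σ_n² = 1/σ₀² + n/σ².
So 1/σ₀² = 1/1.4691 − 17/27.5 = 0.680689 − 0.618182 = 0.062507.
Hence σ₀² = 1/0.062507 ≈ 16.0.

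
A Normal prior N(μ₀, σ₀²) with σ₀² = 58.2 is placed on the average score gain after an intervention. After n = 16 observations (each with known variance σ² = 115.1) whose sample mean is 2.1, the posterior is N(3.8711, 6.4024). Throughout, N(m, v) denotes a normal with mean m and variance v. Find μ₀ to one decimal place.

With known observation variance, the Normal–Normal posterior has precision τ_n = τ₀ + n/σ² and mean μ_n = (τ₀μ₀ + (n/σ²)x̄)/τ_n.
Here τ₀ = 1/58.2 = 0.017182 and τ_data = 16/115.1 = 0.139010, so τ_n = 0.156192.
Rearranging for μ₀: μ₀ = (μ_n·τ_n − τ_data·x̄)/τ₀ = (3.8711·0.156192 − 0.139010·2.1) / 0.017182 = 0.312714/0.017182 ≈ 18.2.

μ₀ = 18.2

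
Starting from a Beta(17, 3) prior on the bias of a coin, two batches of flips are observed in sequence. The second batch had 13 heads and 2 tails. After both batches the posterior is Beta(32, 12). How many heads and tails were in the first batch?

2 heads and 7 tails

Sequential conjugate updates are equivalent to a single update on the pooled data, so total successes = posterior α − prior α and total failures = posterior β − prior β.
Total across both batches: 32−17=15 heads, 12−3=9 tails.
Subtract the second batch: 15−13=2 heads and 9−2=7 tails.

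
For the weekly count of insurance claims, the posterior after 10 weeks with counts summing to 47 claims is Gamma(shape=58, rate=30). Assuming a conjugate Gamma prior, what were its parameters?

Gamma–Poisson conjugacy: posterior shape = α + Σxᵢ, posterior rate = β + n.
So α = 58 − 47 = 11 and β = 30 − 10 = 20.

Gamma(shape=11, rate=20)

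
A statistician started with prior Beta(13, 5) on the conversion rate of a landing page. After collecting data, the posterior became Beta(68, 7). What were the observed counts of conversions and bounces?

Under Beta–binomial conjugacy the posterior parameters are (α+s, β+f).
Match parameters: s=68−13=55, f=7−5=2.

55 conversions and 2 bounces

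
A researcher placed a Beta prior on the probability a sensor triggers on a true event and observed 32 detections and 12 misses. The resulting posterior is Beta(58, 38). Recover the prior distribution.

A Beta(a, b) prior with s successes and f failures in binomial data gives a Beta(a+s, b+f) posterior.
So a = 58 − 32 = 26 and b = 38 − 12 = 26.

Beta(26, 26)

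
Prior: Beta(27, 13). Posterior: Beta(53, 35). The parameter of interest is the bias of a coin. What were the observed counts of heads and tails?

A Beta(a, b) prior with s successes and f failures in binomial data gives a Beta(a+s, b+f) posterior.
So s = 53 − 27 = 26 and f = 35 − 13 = 22.

26 heads and 22 tails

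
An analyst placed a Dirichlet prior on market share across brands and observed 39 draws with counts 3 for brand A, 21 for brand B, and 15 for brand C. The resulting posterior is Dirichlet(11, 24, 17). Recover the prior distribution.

Dirichlet(8, 3, 2)

For a Dirichlet(α) prior with multinomial counts c, the posterior is Dirichlet(α + c) componentwise.
Subtract each count from the matching posterior parameter: 11−3=8, 24−21=3, 17−15=2.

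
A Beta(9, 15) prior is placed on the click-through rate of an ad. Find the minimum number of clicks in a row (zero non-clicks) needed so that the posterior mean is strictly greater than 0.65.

k = 19

After k clicks and 0 non-clicks the posterior is Beta(9+k, 15), with mean (9+k)/(9+15+k).
Set (9+k)/(24+k) > 0.65 and solve: k > (0.65·24 − 9)/(1 − 0.65) = 18.857.
The smallest integer exceeding 18.857 is 19, and checking k=19: (28)/(43) = 0.6512 > 0.65.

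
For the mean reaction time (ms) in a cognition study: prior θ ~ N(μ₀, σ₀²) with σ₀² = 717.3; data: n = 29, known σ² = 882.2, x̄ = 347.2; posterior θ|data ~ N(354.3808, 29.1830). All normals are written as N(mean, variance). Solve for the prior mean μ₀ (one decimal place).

With known observation variance, the Normal–Normal posterior has precision τ_n = τ₀ + n/σ² and mean μ_n = (τ₀μ₀ + (n/σ²)x̄)/τ_n.
Here τ₀ = 1/717.3 = 0.001394 and τ_data = 29/882.2 = 0.032872, so τ_n = 0.034266.
Rearranging for μ₀: μ₀ = (μ_n·τ_n − τ_data·x̄)/τ₀ = (354.3808·0.034266 − 0.032872·347.2) / 0.001394 = 0.730054/0.001394 ≈ 523.7.

μ₀ = 523.7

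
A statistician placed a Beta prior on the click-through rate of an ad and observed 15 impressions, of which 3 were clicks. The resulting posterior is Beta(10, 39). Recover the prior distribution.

A Beta(a, b) prior with s successes and f failures in binomial data gives a Beta(a+s, b+f) posterior.
Subtract the data counts: 10−3=7, 39−12=27.

Beta(7, 27)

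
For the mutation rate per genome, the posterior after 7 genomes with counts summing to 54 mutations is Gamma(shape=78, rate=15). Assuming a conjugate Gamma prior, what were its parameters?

Gamma(shape=24, rate=8)

A Gamma(α, β) prior (rate parametrization) on a Poisson rate with n observations summing to S gives posterior Gamma(α+S, β+n).
So α = 78 − 54 = 24 and β = 15 − 7 = 8.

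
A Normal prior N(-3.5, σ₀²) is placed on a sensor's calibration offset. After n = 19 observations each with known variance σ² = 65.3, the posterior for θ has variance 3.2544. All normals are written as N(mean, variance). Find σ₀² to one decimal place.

For the Normal–Normal model with known σ², precisions add: τ_n = τ₀ + n/σ².
So 1/σ₀² = 1/3.2544 − 19/65.3 = 0.307276 − 0.290965 = 0.016311.
Hence σ₀² = 1/0.016311 ≈ 61.3.

σ₀² = 61.3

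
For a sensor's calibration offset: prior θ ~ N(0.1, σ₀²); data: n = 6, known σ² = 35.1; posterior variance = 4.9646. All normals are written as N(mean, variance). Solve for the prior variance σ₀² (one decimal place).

σ₀² = 32.8

For the Normal–Normal model with known σ², precisions add: τ_n = τ₀ + n/σ².
So 1/σ₀² = 1/4.9646 − 6/35.1 = 0.201426 − 0.170940 = 0.030486.
Hence σ₀² = 1/0.030486 ≈ 32.8.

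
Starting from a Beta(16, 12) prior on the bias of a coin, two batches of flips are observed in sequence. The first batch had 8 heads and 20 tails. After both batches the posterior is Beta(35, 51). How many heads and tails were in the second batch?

11 heads and 19 tails

Sequential conjugate updates are equivalent to a single update on the pooled data, so total successes = posterior α − prior α and total failures = posterior β − prior β.
Total across both batches: 35−16=19 heads, 51−12=39 tails.
Subtract the first batch: 19−8=11 heads and 39−20=19 tails.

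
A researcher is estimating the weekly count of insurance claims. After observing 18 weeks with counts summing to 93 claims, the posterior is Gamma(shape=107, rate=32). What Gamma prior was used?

Gamma(shape=14, rate=14)

Gamma–Poisson conjugacy: posterior shape = α + Σxᵢ, posterior rate = β + n.
So α = 107 − 93 = 14 and β = 32 − 18 = 14.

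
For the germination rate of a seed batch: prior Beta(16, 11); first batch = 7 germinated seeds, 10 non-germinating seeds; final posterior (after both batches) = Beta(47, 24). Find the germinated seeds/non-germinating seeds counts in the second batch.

24 germinated seeds and 3 non-germinating seeds

Because Beta–binomial updating is additive in the counts, the combined data contributed (α_post−α_prior, β_post−β_prior) successes and failures.
Total across both batches: 47−16=31 germinated seeds, 24−11=13 non-germinating seeds.
Subtract the first batch: 31−7=24 germinated seeds and 13−10=3 non-germinating seeds.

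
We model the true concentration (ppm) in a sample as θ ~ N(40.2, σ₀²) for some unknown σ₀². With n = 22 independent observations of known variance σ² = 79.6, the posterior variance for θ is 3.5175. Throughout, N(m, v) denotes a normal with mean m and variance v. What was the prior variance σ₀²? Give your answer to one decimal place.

Posterior precision equals prior precision plus data precision: 1/σ_n² = 1/σ₀² + n/σ².
So 1/σ₀² = 1/3.5175 − 22/79.6 = 0.284293 − 0.276382 = 0.007911.
Hence σ₀² = 1/0.007911 ≈ 126.4.

σ₀² = 126.4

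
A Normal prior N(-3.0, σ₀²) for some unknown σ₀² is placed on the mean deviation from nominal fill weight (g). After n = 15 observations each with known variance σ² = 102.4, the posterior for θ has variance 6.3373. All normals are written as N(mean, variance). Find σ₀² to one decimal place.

σ₀² = 88.4

Posterior precision equals prior precision plus data precision: 1/σ_n² = 1/σ₀² + n/σ².
So 1/σ₀² = 1/6.3373 − 15/102.4 = 0.157796 − 0.146484 = 0.011312.
Hence σ₀² = 1/0.011312 ≈ 88.4.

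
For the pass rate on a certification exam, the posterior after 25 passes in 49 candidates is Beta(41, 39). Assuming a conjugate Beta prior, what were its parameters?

Beta is conjugate to the binomial likelihood: posterior = Beta(a+s, b+f).
Subtract the data counts: 41−25=16, 39−24=15.

Beta(16, 15)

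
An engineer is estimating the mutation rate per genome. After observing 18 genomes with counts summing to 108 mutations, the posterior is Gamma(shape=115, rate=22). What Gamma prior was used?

Gamma(shape=7, rate=4)

A Gamma(α, β) prior (rate parametrization) on a Poisson rate with n observations summing to S gives posterior Gamma(α+S, β+n).
So α = 115 − 108 = 7 and β = 22 − 18 = 4.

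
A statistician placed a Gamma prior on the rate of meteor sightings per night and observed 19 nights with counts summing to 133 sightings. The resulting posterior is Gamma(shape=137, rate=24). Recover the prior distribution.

Gamma–Poisson conjugacy: posterior shape = α + Σxᵢ, posterior rate = β + n.
So α = 137 − 133 = 4 and β = 24 − 19 = 5.

Gamma(shape=4, rate=5)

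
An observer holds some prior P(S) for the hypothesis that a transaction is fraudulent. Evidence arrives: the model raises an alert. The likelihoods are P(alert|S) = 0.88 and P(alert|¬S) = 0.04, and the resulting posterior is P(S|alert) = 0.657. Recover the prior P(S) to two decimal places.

In odds form, posterior odds = prior odds × likelihood ratio, so prior odds = posterior odds ÷ LR.
Posterior odds = 0.657/(1−0.657) = 1.9155. LR = 0.88/0.04 = 22.0000.
Prior odds = 1.9155/22.0000 = 0.0871, so P(S) = 0.0871/(1+0.0871) ≈ 0.08.

P(S) = 0.08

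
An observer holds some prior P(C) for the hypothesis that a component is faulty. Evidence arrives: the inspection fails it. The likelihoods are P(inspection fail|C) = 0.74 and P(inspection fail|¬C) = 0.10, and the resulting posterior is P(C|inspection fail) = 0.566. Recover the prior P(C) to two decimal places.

P(C) = 0.15

In odds form, posterior odds = prior odds × likelihood ratio, so prior odds = posterior odds ÷ LR.
Posterior odds = 0.566/(1−0.566) = 1.3041. LR = 0.74/0.10 = 7.4000.
Prior odds = 1.3041/7.4000 = 0.1762, so P(C) = 0.1762/(1+0.1762) ≈ 0.15.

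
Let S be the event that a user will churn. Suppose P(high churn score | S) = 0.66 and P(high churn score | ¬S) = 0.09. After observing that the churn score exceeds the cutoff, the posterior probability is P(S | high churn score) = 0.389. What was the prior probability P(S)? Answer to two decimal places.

Bayes' rule in odds form gives O(S|E) = O(S)·[P(E|S)/P(E|¬S)], hence O(S) = O(S|E)/LR.
Posterior odds = 0.389/(1−0.389) = 0.6367. LR = 0.66/0.09 = 7.3333.
Prior odds = 0.6367/7.3333 = 0.0868, so P(S) = 0.0868/(1+0.0868) ≈ 0.08.

P(S) = 0.08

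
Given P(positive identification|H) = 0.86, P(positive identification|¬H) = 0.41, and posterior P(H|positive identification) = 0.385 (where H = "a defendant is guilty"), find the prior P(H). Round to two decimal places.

In odds form, posterior odds = prior odds × likelihood ratio, so prior odds = posterior odds ÷ LR.
Posterior odds = 0.385/(1−0.385) = 0.6260. LR = 0.86/0.41 = 2.0976.
Prior odds = 0.6260/2.0976 = 0.2984, so P(H) = 0.2984/(1+0.2984) ≈ 0.23.

P(H) = 0.23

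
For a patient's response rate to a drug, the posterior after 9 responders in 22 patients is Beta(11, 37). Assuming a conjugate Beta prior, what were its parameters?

Under Beta–binomial conjugacy the posterior parameters are (α+s, β+f).
Subtract the data counts: 11−9=2, 37−13=24.

Beta(2, 24)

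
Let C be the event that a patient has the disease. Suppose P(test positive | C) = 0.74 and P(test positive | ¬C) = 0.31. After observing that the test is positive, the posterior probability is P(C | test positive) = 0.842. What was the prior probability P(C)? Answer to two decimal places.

In odds form, posterior odds = prior odds × likelihood ratio, so prior odds = posterior odds ÷ LR.
Posterior odds = 0.842/(1−0.842) = 5.3291. LR = 0.74/0.31 = 2.3871.
Prior odds = 5.3291/2.3871 = 2.2325, so P(C) = 2.2325/(1+2.2325) ≈ 0.69.

P(C) = 0.69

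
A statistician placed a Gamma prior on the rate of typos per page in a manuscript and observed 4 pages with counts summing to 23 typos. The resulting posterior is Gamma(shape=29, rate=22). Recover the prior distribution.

Gamma(shape=6, rate=18)

A Gamma(α, β) prior (rate parametrization) on a Poisson rate with n observations summing to S gives posterior Gamma(α+S, β+n).
So α = 29 − 23 = 6 and β = 22 − 4 = 18.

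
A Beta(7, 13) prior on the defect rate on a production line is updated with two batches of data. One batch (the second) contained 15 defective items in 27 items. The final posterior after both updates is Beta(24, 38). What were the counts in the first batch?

Because Beta–binomial updating is additive in the counts, the combined data contributed (α_post−α_prior, β_post−β_prior) successes and failures.
Total across both batches: 24−7=17 defective items, 38−13=25 good items.
Subtract the second batch: 17−15=2 defective items and 25−12=13 good items.

2 defective items and 13 good items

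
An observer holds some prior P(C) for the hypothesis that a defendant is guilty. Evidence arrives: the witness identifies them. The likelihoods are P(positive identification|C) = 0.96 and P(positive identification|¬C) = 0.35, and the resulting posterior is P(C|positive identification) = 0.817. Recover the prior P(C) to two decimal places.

P(C) = 0.62

In odds form, posterior odds = prior odds × likelihood ratio, so prior odds = posterior odds ÷ LR.
Posterior odds = 0.817/(1−0.817) = 4.4645. LR = 0.96/0.35 = 2.7429.
Prior odds = 4.4645/2.7429 = 1.6277, so P(C) = 1.6277/(1+1.6277) ≈ 0.62.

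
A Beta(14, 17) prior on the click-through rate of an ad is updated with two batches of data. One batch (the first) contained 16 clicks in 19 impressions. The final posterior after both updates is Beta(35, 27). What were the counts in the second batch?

5 clicks and 7 non-clicks

Sequential conjugate updates are equivalent to a single update on the pooled data, so total successes = posterior α − prior α and total failures = posterior β − prior β.
Total across both batches: 35−14=21 clicks, 27−17=10 non-clicks.
Subtract the first batch: 21−16=5 clicks and 10−3=7 non-clicks.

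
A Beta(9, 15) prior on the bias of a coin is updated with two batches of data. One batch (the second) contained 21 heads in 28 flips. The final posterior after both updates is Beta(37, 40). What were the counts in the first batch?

Because Beta–binomial updating is additive in the counts, the combined data contributed (α_post−α_prior, β_post−β_prior) successes and failures.
Total across both batches: 37−9=28 heads, 40−15=25 tails.
Subtract the second batch: 28−21=7 heads and 25−7=18 tails.

7 heads and 18 tails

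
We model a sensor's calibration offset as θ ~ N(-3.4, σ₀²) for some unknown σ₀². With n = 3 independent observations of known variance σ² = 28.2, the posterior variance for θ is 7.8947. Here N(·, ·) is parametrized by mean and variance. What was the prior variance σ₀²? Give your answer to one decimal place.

Posterior precision equals prior precision plus data precision: 1/σ_n² = 1/σ₀² + n/σ².
So 1/σ₀² = 1/7.8947 − 3/28.2 = 0.126667 − 0.106383 = 0.020284.
Hence σ₀² = 1/0.020284 ≈ 49.3.

σ₀² = 49.3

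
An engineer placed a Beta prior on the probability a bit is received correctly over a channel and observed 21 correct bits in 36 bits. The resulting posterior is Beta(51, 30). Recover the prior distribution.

Beta(30, 15)

A Beta(a, b) prior with s successes and f failures in binomial data gives a Beta(a+s, b+f) posterior.
Subtract the data counts: 51−21=30, 30−15=15.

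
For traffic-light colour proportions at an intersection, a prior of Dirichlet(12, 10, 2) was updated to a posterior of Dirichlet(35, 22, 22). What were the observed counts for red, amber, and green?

For a Dirichlet(α) prior with multinomial counts c, the posterior is Dirichlet(α + c) componentwise.
Counts are posterior − prior componentwise: 35−12=23, 22−10=12, 22−2=20.

counts (23, 12, 20)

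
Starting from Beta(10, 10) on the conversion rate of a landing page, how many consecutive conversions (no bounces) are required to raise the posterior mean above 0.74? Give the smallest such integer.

After k conversions and 0 bounces the posterior is Beta(10+k, 10), with mean (10+k)/(10+10+k).
Set (10+k)/(20+k) > 0.74 and solve: k > (0.74·20 − 10)/(1 − 0.74) = 18.462.
The smallest integer exceeding 18.462 is 19.

k = 19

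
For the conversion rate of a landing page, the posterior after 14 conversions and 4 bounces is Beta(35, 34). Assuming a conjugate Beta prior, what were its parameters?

Beta(21, 30)

Beta is conjugate to the binomial likelihood: posterior = Beta(a+s, b+f).
Subtract the data counts: 35−14=21, 34−4=30.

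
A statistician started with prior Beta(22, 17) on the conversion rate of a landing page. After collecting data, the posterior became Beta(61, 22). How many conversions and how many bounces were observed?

Beta is conjugate to the binomial likelihood: posterior = Beta(a+s, b+f).
Match parameters: s=61−22=39, f=22−17=5.

39 conversions and 5 bounces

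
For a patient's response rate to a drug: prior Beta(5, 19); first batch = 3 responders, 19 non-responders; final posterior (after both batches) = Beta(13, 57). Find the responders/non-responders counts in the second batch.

Because Beta–binomial updating is additive in the counts, the combined data contributed (α_post−α_prior, β_post−β_prior) successes and failures.
Total across both batches: 13−5=8 responders, 57−19=38 non-responders.
Subtract the first batch: 8−3=5 responders and 38−19=19 non-responders.

5 responders and 19 non-responders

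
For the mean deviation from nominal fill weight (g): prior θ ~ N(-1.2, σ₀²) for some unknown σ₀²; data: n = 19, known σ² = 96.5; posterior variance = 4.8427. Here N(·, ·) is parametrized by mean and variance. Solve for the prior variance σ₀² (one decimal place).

σ₀² = 104.1

For the Normal–Normal model with known σ², precisions add: τ_n = τ₀ + n/σ².
So 1/σ₀² = 1/4.8427 − 19/96.5 = 0.206496 − 0.196891 = 0.009605.
Hence σ₀² = 1/0.009605 ≈ 104.1.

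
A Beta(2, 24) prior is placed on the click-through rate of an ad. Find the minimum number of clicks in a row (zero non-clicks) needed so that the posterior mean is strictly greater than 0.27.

k = 7

After k clicks and 0 non-clicks the posterior is Beta(2+k, 24), with mean (2+k)/(2+24+k).
Set (2+k)/(26+k) > 0.27 and solve: k > (0.27·26 − 2)/(1 − 0.27) = 6.877.
The smallest integer exceeding 6.877 is 7.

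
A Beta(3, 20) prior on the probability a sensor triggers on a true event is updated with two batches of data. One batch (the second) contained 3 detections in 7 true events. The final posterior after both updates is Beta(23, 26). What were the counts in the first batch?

17 detections and 2 misses

Because Beta–binomial updating is additive in the counts, the combined data contributed (α_post−α_prior, β_post−β_prior) successes and failures.
Total across both batches: 23−3=20 detections, 26−20=6 misses.
Subtract the second batch: 20−3=17 detections and 6−4=2 misses.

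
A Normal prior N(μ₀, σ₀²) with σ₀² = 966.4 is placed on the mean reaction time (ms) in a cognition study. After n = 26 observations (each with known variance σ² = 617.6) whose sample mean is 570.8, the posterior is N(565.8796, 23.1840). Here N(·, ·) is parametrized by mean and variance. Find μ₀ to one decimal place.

μ₀ = 365.7

With known observation variance, the Normal–Normal posterior has precision τ_n = τ₀ + n/σ² and mean μ_n = (τ₀μ₀ + (n/σ²)x̄)/τ_n.
Here τ₀ = 1/966.4 = 0.001035 and τ_data = 26/617.6 = 0.042098, so τ_n = 0.043133.
Rearranging for μ₀: μ₀ = (μ_n·τ_n − τ_data·x̄)/τ₀ = (565.8796·0.043133 − 0.042098·570.8) / 0.001035 = 0.378546/0.001035 ≈ 365.7.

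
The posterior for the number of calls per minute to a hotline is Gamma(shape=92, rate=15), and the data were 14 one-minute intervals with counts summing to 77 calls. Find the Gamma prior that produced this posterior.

A Gamma(α, β) prior (rate parametrization) on a Poisson rate with n observations summing to S gives posterior Gamma(α+S, β+n).
So α = 92 − 77 = 15 and β = 15 − 14 = 1.

Gamma(shape=15, rate=1)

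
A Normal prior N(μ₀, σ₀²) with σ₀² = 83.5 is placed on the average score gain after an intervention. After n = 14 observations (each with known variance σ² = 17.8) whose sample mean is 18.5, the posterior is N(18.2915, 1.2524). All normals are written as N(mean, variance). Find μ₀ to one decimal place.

The posterior mean is a precision-weighted average: μ_n = (τ₀μ₀ + τ_data·x̄)/(τ₀+τ_data), with τ₀=1/σ₀² and τ_data=n/σ².
Here τ₀ = 1/83.5 = 0.011976 and τ_data = 14/17.8 = 0.786517, so τ_n = 0.798493.
Rearranging for μ₀: μ₀ = (μ_n·τ_n − τ_data·x̄)/τ₀ = (18.2915·0.798493 − 0.786517·18.5) / 0.011976 = 0.055070/0.011976 ≈ 4.6.

μ₀ = 4.6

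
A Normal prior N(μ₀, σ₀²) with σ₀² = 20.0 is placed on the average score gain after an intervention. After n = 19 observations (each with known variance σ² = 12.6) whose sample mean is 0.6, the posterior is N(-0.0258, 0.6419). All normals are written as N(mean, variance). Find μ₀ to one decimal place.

μ₀ = -18.9

With known observation variance, the Normal–Normal posterior has precision τ_n = τ₀ + n/σ² and mean μ_n = (τ₀μ₀ + (n/σ²)x̄)/τ_n.
Here τ₀ = 1/20.0 = 0.050000 and τ_data = 19/12.6 = 1.507937, so τ_n = 1.557937.
Rearranging for μ₀: μ₀ = (μ_n·τ_n − τ_data·x̄)/τ₀ = (-0.0258·1.557937 − 1.507937·0.6) / 0.050000 = -0.944957/0.050000 ≈ -18.9.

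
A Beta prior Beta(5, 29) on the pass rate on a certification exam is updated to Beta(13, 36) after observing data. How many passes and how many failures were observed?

Beta is conjugate to the binomial likelihood: posterior = Beta(a+s, b+f).
So s = 13 − 5 = 8 and f = 36 − 29 = 7.

8 passes and 7 failures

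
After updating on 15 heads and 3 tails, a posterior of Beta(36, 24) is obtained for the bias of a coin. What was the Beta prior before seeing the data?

Beta(21, 21)

Beta is conjugate to the binomial likelihood: posterior = Beta(a+s, b+f).
So a = 36 − 15 = 21 and b = 24 − 3 = 21.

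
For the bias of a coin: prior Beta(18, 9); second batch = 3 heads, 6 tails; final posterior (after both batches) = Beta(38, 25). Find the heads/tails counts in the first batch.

Sequential conjugate updates are equivalent to a single update on the pooled data, so total successes = posterior α − prior α and total failures = posterior β − prior β.
Total across both batches: 38−18=20 heads, 25−9=16 tails.
Subtract the second batch: 20−3=17 heads and 16−6=10 tails.

17 heads and 10 tails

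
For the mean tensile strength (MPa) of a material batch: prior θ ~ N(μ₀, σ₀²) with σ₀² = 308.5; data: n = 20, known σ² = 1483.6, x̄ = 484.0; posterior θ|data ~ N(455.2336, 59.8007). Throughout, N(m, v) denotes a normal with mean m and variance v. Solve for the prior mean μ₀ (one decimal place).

The posterior mean is a precision-weighted average: μ_n = (τ₀μ₀ + τ_data·x̄)/(τ₀+τ_data), with τ₀=1/σ₀² and τ_data=n/σ².
Here τ₀ = 1/308.5 = 0.003241 and τ_data = 20/1483.6 = 0.013481, so τ_n = 0.016722.
Rearranging for μ₀: μ₀ = (μ_n·τ_n − τ_data·x̄)/τ₀ = (455.2336·0.016722 − 0.013481·484.0) / 0.003241 = 1.087612/0.003241 ≈ 335.6.

μ₀ = 335.6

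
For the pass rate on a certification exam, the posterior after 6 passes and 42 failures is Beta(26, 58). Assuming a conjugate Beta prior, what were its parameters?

Under Beta–binomial conjugacy the posterior parameters are (α+s, β+f).
Subtract the data counts: 26−6=20, 58−42=16.

Beta(20, 16)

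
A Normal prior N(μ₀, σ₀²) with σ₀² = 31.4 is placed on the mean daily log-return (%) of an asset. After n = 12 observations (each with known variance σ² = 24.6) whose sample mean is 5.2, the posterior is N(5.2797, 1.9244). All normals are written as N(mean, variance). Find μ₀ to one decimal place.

μ₀ = 6.5

The posterior mean is a precision-weighted average: μ_n = (τ₀μ₀ + τ_data·x̄)/(τ₀+τ_data), with τ₀=1/σ₀² and τ_data=n/σ².
Here τ₀ = 1/31.4 = 0.031847 and τ_data = 12/24.6 = 0.487805, so τ_n = 0.519652.
Rearranging for μ₀: μ₀ = (μ_n·τ_n − τ_data·x̄)/τ₀ = (5.2797·0.519652 − 0.487805·5.2) / 0.031847 = 0.207021/0.031847 ≈ 6.5.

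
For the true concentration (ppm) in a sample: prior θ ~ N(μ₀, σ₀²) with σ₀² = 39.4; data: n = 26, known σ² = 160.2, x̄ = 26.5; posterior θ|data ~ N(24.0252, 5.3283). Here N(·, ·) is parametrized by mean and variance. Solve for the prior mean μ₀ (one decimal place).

μ₀ = 8.2

With known observation variance, the Normal–Normal posterior has precision τ_n = τ₀ + n/σ² and mean μ_n = (τ₀μ₀ + (n/σ²)x̄)/τ_n.
Here τ₀ = 1/39.4 = 0.025381 and τ_data = 26/160.2 = 0.162297, so τ_n = 0.187678.
Rearranging for μ₀: μ₀ = (μ_n·τ_n − τ_data·x̄)/τ₀ = (24.0252·0.187678 − 0.162297·26.5) / 0.025381 = 0.208131/0.025381 ≈ 8.2.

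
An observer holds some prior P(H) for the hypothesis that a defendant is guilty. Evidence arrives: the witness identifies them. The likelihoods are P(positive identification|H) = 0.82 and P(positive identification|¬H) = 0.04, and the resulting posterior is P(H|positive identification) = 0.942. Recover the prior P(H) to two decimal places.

P(H) = 0.44

Bayes' rule in odds form gives O(H|E) = O(H)·[P(E|H)/P(E|¬H)], hence O(H) = O(H|E)/LR.
Posterior odds = 0.942/(1−0.942) = 16.2414. LR = 0.82/0.04 = 20.5000.
Prior odds = 16.2414/20.5000 = 0.7923, so P(H) = 0.7923/(1+0.7923) ≈ 0.44.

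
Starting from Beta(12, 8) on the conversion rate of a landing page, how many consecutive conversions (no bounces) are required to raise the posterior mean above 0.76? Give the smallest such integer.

k = 14

After k conversions and 0 bounces the posterior is Beta(12+k, 8), with mean (12+k)/(12+8+k).
Set (12+k)/(20+k) > 0.76 and solve: k > (0.76·20 − 12)/(1 − 0.76) = 13.333.
The smallest integer exceeding 13.333 is 14.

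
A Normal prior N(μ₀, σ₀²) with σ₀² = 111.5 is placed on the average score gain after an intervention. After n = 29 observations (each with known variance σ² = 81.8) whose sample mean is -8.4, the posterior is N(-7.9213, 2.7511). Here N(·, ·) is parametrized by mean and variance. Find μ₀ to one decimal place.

μ₀ = 11.0

With known observation variance, the Normal–Normal posterior has precision τ_n = τ₀ + n/σ² and mean μ_n = (τ₀μ₀ + (n/σ²)x̄)/τ_n.
Here τ₀ = 1/111.5 = 0.008969 and τ_data = 29/81.8 = 0.354523, so τ_n = 0.363492.
Rearranging for μ₀: μ₀ = (μ_n·τ_n − τ_data·x̄)/τ₀ = (-7.9213·0.363492 − 0.354523·-8.4) / 0.008969 = 0.098664/0.008969 ≈ 11.0.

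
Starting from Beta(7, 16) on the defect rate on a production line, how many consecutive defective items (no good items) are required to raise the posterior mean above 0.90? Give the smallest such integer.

k = 138

After k defective items and 0 good items the posterior is Beta(7+k, 16), with mean (7+k)/(7+16+k).
Set (7+k)/(23+k) > 0.90 and solve: k > (0.90·23 − 7)/(1 − 0.90) = 137.000.
The smallest integer exceeding 137.000 is 138, and checking k=138: (145)/(161) = 0.9006 > 0.90.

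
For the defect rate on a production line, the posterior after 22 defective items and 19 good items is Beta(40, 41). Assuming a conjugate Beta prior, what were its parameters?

Beta(18, 22)

A Beta(a, b) prior with s successes and f failures in binomial data gives a Beta(a+s, b+f) posterior.
So a = 40 − 22 = 18 and b = 41 − 19 = 22.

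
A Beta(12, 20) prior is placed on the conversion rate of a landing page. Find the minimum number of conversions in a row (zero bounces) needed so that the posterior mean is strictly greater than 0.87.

After k conversions and 0 bounces the posterior is Beta(12+k, 20), with mean (12+k)/(12+20+k).
Set (12+k)/(32+k) > 0.87 and solve: k > (0.87·32 − 12)/(1 − 0.87) = 121.846.
The smallest integer exceeding 121.846 is 122.

k = 122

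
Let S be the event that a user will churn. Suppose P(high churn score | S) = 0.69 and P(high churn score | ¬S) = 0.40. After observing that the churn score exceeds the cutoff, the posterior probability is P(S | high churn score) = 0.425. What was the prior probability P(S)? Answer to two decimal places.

Bayes' rule in odds form gives O(S|E) = O(S)·[P(E|S)/P(E|¬S)], hence O(S) = O(S|E)/LR.
Posterior odds = 0.425/(1−0.425) = 0.7391. LR = 0.69/0.40 = 1.7250.
Prior odds = 0.7391/1.7250 = 0.4285, so P(S) = 0.4285/(1+0.4285) ≈ 0.30.

P(S) = 0.30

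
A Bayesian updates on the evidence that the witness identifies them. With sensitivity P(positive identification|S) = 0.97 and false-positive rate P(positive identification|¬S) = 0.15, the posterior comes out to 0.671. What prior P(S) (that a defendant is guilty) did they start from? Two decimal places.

Bayes' rule in odds form gives O(S|E) = O(S)·[P(E|S)/P(E|¬S)], hence O(S) = O(S|E)/LR.
Posterior odds = 0.671/(1−0.671) = 2.0395. LR = 0.97/0.15 = 6.4667.
Prior odds = 2.0395/6.4667 = 0.3154, so P(S) = 0.3154/(1+0.3154) ≈ 0.24.

P(S) = 0.24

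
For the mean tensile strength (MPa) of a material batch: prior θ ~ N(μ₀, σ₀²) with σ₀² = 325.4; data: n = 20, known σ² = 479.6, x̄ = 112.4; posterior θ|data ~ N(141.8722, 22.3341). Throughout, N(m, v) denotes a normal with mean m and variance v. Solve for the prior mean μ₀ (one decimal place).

With known observation variance, the Normal–Normal posterior has precision τ_n = τ₀ + n/σ² and mean μ_n = (τ₀μ₀ + (n/σ²)x̄)/τ_n.
Here τ₀ = 1/325.4 = 0.003073 and τ_data = 20/479.6 = 0.041701, so τ_n = 0.044774.
Rearranging for μ₀: μ₀ = (μ_n·τ_n − τ_data·x̄)/τ₀ = (141.8722·0.044774 − 0.041701·112.4) / 0.003073 = 1.664993/0.003073 ≈ 541.8.

μ₀ = 541.8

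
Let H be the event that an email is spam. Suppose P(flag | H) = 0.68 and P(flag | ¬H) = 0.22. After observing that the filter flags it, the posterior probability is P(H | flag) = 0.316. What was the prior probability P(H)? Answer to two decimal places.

P(H) = 0.13

Bayes' rule in odds form gives O(H|E) = O(H)·[P(E|H)/P(E|¬H)], hence O(H) = O(H|E)/LR.
Posterior odds = 0.316/(1−0.316) = 0.4620. LR = 0.68/0.22 = 3.0909.
Prior odds = 0.4620/3.0909 = 0.1495, so P(H) = 0.1495/(1+0.1495) ≈ 0.13.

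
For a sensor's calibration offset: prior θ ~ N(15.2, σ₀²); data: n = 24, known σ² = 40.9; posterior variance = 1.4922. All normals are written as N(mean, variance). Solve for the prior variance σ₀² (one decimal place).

σ₀² = 12.0

Posterior precision equals prior precision plus data precision: 1/σ_n² = 1/σ₀² + n/σ².
So 1/σ₀² = 1/1.4922 − 24/40.9 = 0.670151 − 0.586797 = 0.083354.
Hence σ₀² = 1/0.083354 ≈ 12.0.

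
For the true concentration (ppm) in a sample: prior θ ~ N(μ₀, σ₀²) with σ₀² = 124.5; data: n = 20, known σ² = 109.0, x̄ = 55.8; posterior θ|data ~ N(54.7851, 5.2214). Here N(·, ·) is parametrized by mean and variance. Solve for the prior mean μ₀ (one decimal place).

μ₀ = 31.6

The posterior mean is a precision-weighted average: μ_n = (τ₀μ₀ + τ_data·x̄)/(τ₀+τ_data), with τ₀=1/σ₀² and τ_data=n/σ².
Here τ₀ = 1/124.5 = 0.008032 and τ_data = 20/109.0 = 0.183486, so τ_n = 0.191518.
Rearranging for μ₀: μ₀ = (μ_n·τ_n − τ_data·x̄)/τ₀ = (54.7851·0.191518 − 0.183486·55.8) / 0.008032 = 0.253814/0.008032 ≈ 31.6.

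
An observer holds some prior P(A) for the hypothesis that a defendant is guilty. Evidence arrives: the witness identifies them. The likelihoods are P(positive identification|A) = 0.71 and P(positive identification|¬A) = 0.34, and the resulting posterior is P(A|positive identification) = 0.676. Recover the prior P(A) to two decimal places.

In odds form, posterior odds = prior odds × likelihood ratio, so prior odds = posterior odds ÷ LR.
Posterior odds = 0.676/(1−0.676) = 2.0864. LR = 0.71/0.34 = 2.0882.
Prior odds = 2.0864/2.0882 = 0.9991, so P(A) = 0.9991/(1+0.9991) ≈ 0.50.

P(A) = 0.50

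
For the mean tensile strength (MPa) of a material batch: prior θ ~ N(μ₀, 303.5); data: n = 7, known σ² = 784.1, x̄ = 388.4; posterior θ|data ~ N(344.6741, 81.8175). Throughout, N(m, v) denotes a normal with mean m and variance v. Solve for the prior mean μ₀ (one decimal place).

μ₀ = 226.2

With known observation variance, the Normal–Normal posterior has precision τ_n = τ₀ + n/σ² and mean μ_n = (τ₀μ₀ + (n/σ²)x̄)/τ_n.
Here τ₀ = 1/303.5 = 0.003295 and τ_data = 7/784.1 = 0.008927, so τ_n = 0.012222.
Rearranging for μ₀: μ₀ = (μ_n·τ_n − τ_data·x̄)/τ₀ = (344.6741·0.012222 − 0.008927·388.4) / 0.003295 = 0.745360/0.003295 ≈ 226.2.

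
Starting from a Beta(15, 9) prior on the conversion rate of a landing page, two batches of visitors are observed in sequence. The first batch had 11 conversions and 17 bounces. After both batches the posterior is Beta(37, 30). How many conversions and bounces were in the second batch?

11 conversions and 4 bounces

Sequential conjugate updates are equivalent to a single update on the pooled data, so total successes = posterior α − prior α and total failures = posterior β − prior β.
Total across both batches: 37−15=22 conversions, 30−9=21 bounces.
Subtract the first batch: 22−11=11 conversions and 21−17=4 bounces.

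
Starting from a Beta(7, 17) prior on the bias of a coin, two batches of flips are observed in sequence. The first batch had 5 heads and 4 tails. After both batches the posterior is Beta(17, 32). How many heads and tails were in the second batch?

Sequential conjugate updates are equivalent to a single update on the pooled data, so total successes = posterior α − prior α and total failures = posterior β − prior β.
Total across both batches: 17−7=10 heads, 32−17=15 tails.
Subtract the first batch: 10−5=5 heads and 15−4=11 tails.

5 heads and 11 tails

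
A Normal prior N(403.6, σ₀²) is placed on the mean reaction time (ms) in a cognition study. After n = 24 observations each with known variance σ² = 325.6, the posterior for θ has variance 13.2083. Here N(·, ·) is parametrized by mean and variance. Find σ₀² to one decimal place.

σ₀² = 500.0

For the Normal–Normal model with known σ², precisions add: τ_n = τ₀ + n/σ².
So 1/σ₀² = 1/13.2083 − 24/325.6 = 0.075710 − 0.073710 = 0.002000.
Hence σ₀² = 1/0.002000 ≈ 500.0.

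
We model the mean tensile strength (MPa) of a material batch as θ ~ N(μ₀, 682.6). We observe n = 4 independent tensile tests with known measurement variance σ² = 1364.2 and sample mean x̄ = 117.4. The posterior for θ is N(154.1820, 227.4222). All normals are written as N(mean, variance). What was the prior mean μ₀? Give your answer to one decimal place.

The posterior mean is a precision-weighted average: μ_n = (τ₀μ₀ + τ_data·x̄)/(τ₀+τ_data), with τ₀=1/σ₀² and τ_data=n/σ².
Here τ₀ = 1/682.6 = 0.001465 and τ_data = 4/1364.2 = 0.002932, so τ_n = 0.004397.
Rearranging for μ₀: μ₀ = (μ_n·τ_n − τ_data·x̄)/τ₀ = (154.1820·0.004397 − 0.002932·117.4) / 0.001465 = 0.333721/0.001465 ≈ 227.8.

μ₀ = 227.8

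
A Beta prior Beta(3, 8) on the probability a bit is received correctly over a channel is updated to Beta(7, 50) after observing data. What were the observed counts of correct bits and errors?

4 correct bits and 42 errors

Beta is conjugate to the binomial likelihood: posterior = Beta(a+s, b+f).
So s = 7 − 3 = 4 and f = 50 − 8 = 42.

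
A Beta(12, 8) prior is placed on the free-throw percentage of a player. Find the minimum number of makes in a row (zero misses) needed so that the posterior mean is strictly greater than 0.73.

After k makes and 0 misses the posterior is Beta(12+k, 8), with mean (12+k)/(12+8+k).
Set (12+k)/(20+k) > 0.73 and solve: k > (0.73·20 − 12)/(1 − 0.73) = 9.630.
The smallest integer exceeding 9.630 is 10, and checking k=10: (22)/(30) = 0.7333 > 0.73.

k = 10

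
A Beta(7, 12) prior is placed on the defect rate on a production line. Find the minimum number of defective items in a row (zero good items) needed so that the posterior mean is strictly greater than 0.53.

After k defective items and 0 good items the posterior is Beta(7+k, 12), with mean (7+k)/(7+12+k).
Set (7+k)/(19+k) > 0.53 and solve: k > (0.53·19 − 7)/(1 − 0.53) = 6.532.
The smallest integer exceeding 6.532 is 7.

k = 7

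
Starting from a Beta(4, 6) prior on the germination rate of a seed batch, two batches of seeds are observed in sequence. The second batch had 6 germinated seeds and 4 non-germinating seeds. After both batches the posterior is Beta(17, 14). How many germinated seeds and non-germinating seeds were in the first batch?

7 germinated seeds and 4 non-germinating seeds

Because Beta–binomial updating is additive in the counts, the combined data contributed (α_post−α_prior, β_post−β_prior) successes and failures.
Total across both batches: 17−4=13 germinated seeds, 14−6=8 non-germinating seeds.
Subtract the second batch: 13−6=7 germinated seeds and 8−4=4 non-germinating seeds.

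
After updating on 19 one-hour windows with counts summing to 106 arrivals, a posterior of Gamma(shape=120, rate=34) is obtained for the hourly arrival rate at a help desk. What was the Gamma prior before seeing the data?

Gamma–Poisson conjugacy: posterior shape = α + Σxᵢ, posterior rate = β + n.
So α = 120 − 106 = 14 and β = 34 − 19 = 15.

Gamma(shape=14, rate=15)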